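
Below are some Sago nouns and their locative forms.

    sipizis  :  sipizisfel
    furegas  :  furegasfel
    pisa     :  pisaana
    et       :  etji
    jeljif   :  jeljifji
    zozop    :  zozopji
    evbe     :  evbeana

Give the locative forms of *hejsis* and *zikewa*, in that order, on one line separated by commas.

hejsisfel, zikewaana

Looking at the final sound of each stem: -fel when the stem ends in a sibilant (*sipizis*, *furegas*); -ji when the stem ends in a non-sibilant consonant (*et*, *jeljif*, *zozop*); -ana when the stem ends in a vowel (*pisa*, *evbe*).
*hejsis* — final sound /s/ (a sibilant) → -fel → *hejsisfel*.
*zikewa* — final sound /a/ (a vowel) → -ana → *zikewaana*.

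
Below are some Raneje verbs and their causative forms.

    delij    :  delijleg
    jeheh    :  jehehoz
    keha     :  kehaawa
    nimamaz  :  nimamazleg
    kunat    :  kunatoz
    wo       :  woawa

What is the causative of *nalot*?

nalotoz

The alternation tracks the final sound of the stem — -oz when the stem ends in a voiceless consonant (*jeheh*, *kunat*); -leg when the stem ends in a voiced consonant (*delij*, *nimamaz*); -awa when the stem ends in a vowel (*keha*, *wo*).
*nalot*: final sound = /t/, a voiceless consonant → -oz → *nalotoz*.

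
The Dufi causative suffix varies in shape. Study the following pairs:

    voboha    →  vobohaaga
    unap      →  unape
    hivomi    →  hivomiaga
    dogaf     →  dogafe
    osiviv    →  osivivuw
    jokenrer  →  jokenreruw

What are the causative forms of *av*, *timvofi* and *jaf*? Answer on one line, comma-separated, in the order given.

The pattern is voicing of the final sound: -e when the stem ends in a voiceless consonant (*unap*, *dogaf*); -uw when the stem ends in a voiced consonant (*osiviv*, *jokenrer*); -aga when the stem ends in a vowel (*voboha*, *hivomi*).
Since the final sound of *av* is /v/ (a voiced consonant), it takes -uw, giving *avuw*.
*timvofi* — final sound /i/ (a vowel) → -aga → *timvofiaga*.
Since the final sound of *jaf* is /f/ (a voiceless consonant), it takes -e, giving *jafe*.

avuw, timvofiaga, jafe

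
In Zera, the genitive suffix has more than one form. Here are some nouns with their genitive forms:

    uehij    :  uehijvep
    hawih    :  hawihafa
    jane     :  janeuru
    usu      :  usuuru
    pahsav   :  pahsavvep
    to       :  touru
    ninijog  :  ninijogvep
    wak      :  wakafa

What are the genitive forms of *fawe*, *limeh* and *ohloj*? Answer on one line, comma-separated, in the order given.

The pattern is voicing of the final sound: -afa when the stem ends in a voiceless consonant (*hawih*, *wak*); -vep when the stem ends in a voiced consonant (*uehij*, *pahsav*, *ninijog*); -uru when the stem ends in a vowel (*jane*, *usu*, *to*).
*fawe* — final sound /e/ (a vowel) → -uru → *faweuru*.
*limeh*: final sound = /h/, a voiceless consonant → -afa → *limehafa*.
*ohloj* — final sound /j/ (a voiced consonant) → -vep → *ohlojvep*.

faweuru, limehafa, ohlojvep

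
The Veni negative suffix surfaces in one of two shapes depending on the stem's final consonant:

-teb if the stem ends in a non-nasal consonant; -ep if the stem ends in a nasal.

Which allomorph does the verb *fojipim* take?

The final consonant of *fojipim* is /m/, which is a nasal, so the suffix is -ep.

-ep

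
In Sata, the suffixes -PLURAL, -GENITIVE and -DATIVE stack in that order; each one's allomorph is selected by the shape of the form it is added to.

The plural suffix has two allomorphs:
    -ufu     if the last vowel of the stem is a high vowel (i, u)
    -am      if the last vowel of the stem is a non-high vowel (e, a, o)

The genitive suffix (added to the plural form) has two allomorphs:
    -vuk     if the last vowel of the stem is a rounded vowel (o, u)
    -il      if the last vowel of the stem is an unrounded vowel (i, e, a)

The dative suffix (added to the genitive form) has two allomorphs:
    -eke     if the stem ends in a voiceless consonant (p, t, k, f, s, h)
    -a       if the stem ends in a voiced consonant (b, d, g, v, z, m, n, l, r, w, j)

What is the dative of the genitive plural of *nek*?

*nek*: last vowel = /e/, a non-high vowel → -am → *nekam*.
The last vowel of the plural form *nekam* is /a/, which is an unrounded vowel, so the genitive suffix is -il, giving *nekamil*.
The genitive form *nekamil*: final consonant = /l/, voiced → -a → *nekamila*.

nekamila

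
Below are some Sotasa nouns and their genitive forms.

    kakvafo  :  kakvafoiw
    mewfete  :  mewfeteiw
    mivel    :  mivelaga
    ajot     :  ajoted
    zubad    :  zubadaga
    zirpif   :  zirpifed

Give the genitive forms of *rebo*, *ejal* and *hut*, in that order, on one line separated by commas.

The suffix is conditioned by the final sound: -ed when the stem ends in a voiceless consonant (*ajot*, *zirpif*); -aga when the stem ends in a voiced consonant (*mivel*, *zubad*); -iw when the stem ends in a vowel (*kakvafo*, *mewfete*).
The final sound of *rebo* is /o/, which is a vowel, so the suffix is -iw, giving *reboiw*.
*ejal*: final sound = /l/, a voiced consonant → -aga → *ejalaga*.
*hut* — final sound /t/ (a voiceless consonant) → -ed → *huted*.

reboiw, ejalaga, huted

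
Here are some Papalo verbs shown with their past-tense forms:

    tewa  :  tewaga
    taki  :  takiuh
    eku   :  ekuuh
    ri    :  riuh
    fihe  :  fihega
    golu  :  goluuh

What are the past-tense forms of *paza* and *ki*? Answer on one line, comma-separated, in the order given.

pazaga, kiuh

The suffix is conditioned by the last vowel: -uh when the last vowel of the stem is a high vowel (*taki*, *eku*, *ri*, *golu*); -ga when the last vowel of the stem is a non-high vowel (*tewa*, *fihe*).
Since the last vowel of *paza* is /a/ (a non-high vowel), it takes -ga, giving *pazaga*.
*ki* — last vowel /i/ (a high vowel) → -uh → *kiuh*.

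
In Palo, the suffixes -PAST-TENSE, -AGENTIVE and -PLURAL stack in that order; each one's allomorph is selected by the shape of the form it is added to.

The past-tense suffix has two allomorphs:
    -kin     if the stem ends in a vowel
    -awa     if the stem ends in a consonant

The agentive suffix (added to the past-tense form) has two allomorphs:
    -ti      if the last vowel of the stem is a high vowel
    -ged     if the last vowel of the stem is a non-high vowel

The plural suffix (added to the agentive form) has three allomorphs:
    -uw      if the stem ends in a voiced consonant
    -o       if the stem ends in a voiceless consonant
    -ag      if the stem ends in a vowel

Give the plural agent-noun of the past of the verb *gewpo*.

gewpokintiag

The final sound of *gewpo* is /o/, which is a vowel, so the past-tense suffix is -kin, giving *gewpokin*.
The last vowel of the past-tense form *gewpokin* is /i/, which is a high vowel, so the agentive suffix is -ti, giving *gewpokinti*.
The agentive form *gewpokinti*: final sound = /i/, a vowel → -ag → *gewpokintiag*.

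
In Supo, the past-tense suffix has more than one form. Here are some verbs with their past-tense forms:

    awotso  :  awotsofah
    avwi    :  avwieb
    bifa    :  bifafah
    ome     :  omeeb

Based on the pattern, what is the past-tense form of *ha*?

The alternation tracks the last vowel of the stem — -eb when the last vowel of the stem is a front vowel (*avwi*, *ome*); -fah when the last vowel of the stem is a back vowel (*awotso*, *bifa*).
Since the last vowel of *ha* is /a/ (a back vowel), it takes -fah, giving *hafah*.

hafah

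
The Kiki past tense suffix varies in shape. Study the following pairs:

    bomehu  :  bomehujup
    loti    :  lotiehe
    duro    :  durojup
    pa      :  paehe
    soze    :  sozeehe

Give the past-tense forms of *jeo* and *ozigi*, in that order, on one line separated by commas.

jeojup, ozigiehe

The suffix is conditioned by the last vowel: -jup when the last vowel of the stem is a rounded vowel (*bomehu*, *duro*); -ehe when the last vowel of the stem is an unrounded vowel (*loti*, *pa*, *soze*).
*jeo*: last vowel = /o/, a rounded vowel → -jup → *jeojup*.
*ozigi* — last vowel /i/ (an unrounded vowel) → -ehe → *ozigiehe*.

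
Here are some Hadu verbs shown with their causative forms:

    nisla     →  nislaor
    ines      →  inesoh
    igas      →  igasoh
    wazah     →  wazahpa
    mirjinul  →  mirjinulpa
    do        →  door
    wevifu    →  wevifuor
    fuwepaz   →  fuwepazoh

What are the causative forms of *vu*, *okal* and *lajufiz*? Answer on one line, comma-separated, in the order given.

vuor, okalpa, lajufizoh

The alternation tracks the final sound of the stem — -oh when the stem ends in a sibilant (*ines*, *igas*, *fuwepaz*); -pa when the stem ends in a non-sibilant consonant (*wazah*, *mirjinul*); -or when the stem ends in a vowel (*nisla*, *do*, *wevifu*).
The final sound of *vu* is /u/, which is a vowel, so the suffix is -or, giving *vuor*.
*okal*: final sound = /l/, a non-sibilant consonant → -pa → *okalpa*.
*lajufiz*: final sound = /z/, a sibilant → -oh → *lajufizoh*.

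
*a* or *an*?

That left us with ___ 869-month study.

an

The indefinite article is chosen by the initial *sound* of the following word, not its spelling.
The number *869* is spoken "eight hundred …", beginning with /eɪt/ — a vowel sound.
So the article is *an*: That left us with an 869-month study.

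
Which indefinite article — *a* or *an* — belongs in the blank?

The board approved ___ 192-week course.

The indefinite article is chosen by the initial *sound* of the following word, not its spelling.
The number *192* is spoken "one hundred …", beginning with /wʌn/ — a consonant sound.
So the article is *a*: The board approved a 192-week course.

a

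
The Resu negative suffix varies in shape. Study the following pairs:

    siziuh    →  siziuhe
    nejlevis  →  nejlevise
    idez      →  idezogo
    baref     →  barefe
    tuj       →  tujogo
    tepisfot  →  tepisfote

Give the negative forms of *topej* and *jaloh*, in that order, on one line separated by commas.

The pattern is voicing of the final consonant: -e when the stem ends in a voiceless consonant (*siziuh*, *nejlevis*, *baref*, *tepisfot*); -ogo when the stem ends in a voiced consonant (*idez*, *tuj*).
Since the final consonant of *topej* is /j/ (voiced), it takes -ogo, giving *topejogo*.
Since the final consonant of *jaloh* is /h/ (voiceless), it takes -e, giving *jalohe*.

topejogo, jalohe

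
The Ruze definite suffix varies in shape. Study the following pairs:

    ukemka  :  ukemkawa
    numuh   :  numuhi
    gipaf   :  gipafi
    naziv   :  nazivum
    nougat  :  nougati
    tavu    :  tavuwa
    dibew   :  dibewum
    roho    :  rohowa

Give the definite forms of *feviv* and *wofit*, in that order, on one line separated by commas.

The suffix is conditioned by the final sound: -i when the stem ends in a voiceless consonant (*numuh*, *gipaf*, *nougat*); -um when the stem ends in a voiced consonant (*naziv*, *dibew*); -wa when the stem ends in a vowel (*ukemka*, *tavu*, *roho*).
*feviv* — final sound /v/ (a voiced consonant) → -um → *fevivum*.
The final sound of *wofit* is /t/, which is a voiceless consonant, so the suffix is -i, giving *wofiti*.

fevivum, wofiti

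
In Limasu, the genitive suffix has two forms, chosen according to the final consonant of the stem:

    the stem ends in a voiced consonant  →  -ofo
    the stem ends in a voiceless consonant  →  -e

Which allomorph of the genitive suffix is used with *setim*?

Since the final consonant of *setim* is /m/ (voiced), it takes -ofo.

-ofo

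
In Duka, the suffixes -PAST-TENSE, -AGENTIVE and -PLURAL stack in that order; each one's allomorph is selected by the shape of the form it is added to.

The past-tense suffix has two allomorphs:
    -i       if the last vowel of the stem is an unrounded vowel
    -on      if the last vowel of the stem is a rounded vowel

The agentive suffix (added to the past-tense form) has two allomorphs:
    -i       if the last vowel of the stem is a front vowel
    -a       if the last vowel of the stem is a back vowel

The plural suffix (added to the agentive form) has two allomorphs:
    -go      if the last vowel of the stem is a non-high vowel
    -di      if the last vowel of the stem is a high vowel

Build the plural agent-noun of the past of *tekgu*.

tekguonago

Since the last vowel of *tekgu* is /u/ (a rounded vowel), it takes -on, giving *tekguon*.
Since the last vowel of the past-tense form *tekguon* is /o/ (a back vowel), it takes -a, giving *tekguona*.
Since the last vowel of the agentive form *tekguona* is /a/ (a non-high vowel), it takes -go, giving *tekguonago*.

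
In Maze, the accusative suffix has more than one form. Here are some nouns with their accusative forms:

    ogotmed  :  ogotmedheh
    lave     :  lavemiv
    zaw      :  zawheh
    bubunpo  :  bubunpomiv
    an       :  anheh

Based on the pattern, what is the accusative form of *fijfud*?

fijfudheh

Looking at the final sound of each stem: -heh when the stem ends in a consonant (*ogotmed*, *zaw*, *an*); -miv when the stem ends in a vowel (*lave*, *bubunpo*).
Since the final sound of *fijfud* is /d/ (a consonant), it takes -heh, giving *fijfudheh*.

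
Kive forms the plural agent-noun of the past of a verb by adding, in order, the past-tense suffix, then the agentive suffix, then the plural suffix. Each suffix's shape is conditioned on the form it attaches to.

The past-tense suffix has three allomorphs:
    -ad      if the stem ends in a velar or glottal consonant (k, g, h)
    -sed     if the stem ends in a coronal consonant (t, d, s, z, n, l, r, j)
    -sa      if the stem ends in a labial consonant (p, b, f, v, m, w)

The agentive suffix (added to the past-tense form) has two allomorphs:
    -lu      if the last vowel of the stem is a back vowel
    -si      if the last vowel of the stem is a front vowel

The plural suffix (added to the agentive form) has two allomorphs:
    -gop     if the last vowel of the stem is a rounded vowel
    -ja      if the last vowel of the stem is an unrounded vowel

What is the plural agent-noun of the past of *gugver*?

gugversedsija

Since the final consonant of *gugver* is /r/ (coronal), it takes -sed, giving *gugversed*.
The last vowel of the past-tense form *gugversed* is /e/, which is a front vowel, so the agentive suffix is -si, giving *gugversedsi*.
The agentive form *gugversedsi*: last vowel = /i/, an unrounded vowel → -ja → *gugversedsija*.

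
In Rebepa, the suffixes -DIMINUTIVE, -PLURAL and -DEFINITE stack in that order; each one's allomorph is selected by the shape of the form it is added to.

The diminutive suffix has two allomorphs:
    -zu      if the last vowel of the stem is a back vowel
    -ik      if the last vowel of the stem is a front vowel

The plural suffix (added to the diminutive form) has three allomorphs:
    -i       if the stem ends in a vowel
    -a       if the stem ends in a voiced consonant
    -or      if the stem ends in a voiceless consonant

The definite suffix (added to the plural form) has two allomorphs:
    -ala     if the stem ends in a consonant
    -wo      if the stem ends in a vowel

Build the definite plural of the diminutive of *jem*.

jemikorala

*jem*: last vowel = /e/, a front vowel → -ik → *jemik*.
The diminutive form *jemik* — final sound /k/ (a voiceless consonant) → -or → *jemikor*.
The plural form *jemikor*: final sound = /r/, a consonant → -ala → *jemikorala*.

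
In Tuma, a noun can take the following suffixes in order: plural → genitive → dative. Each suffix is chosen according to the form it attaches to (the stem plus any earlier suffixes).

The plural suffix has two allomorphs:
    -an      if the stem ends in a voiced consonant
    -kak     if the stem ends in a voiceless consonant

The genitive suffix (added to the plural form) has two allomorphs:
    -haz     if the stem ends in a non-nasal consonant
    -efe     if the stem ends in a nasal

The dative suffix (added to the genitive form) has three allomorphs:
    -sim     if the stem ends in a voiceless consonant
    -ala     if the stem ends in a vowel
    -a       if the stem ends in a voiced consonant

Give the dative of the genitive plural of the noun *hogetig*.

hogetiganefeala

The final consonant of *hogetig* is /g/, which is voiced, so the plural suffix is -an, giving *hogetigan*.
The plural form *hogetigan* — final consonant /n/ (a nasal) → -efe → *hogetiganefe*.
The final sound of the genitive form *hogetiganefe* is /e/, which is a vowel, so the dative suffix is -ala, giving *hogetiganefeala*.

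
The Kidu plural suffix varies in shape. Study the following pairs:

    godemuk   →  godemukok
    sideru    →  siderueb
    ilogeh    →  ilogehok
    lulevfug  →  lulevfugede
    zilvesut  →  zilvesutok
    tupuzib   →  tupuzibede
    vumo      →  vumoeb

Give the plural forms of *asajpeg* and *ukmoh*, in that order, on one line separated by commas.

asajpegede, ukmohok

The alternation tracks the final sound of the stem — -ok when the stem ends in a voiceless consonant (*godemuk*, *ilogeh*, *zilvesut*); -ede when the stem ends in a voiced consonant (*lulevfug*, *tupuzib*); -eb when the stem ends in a vowel (*sideru*, *vumo*).
The final sound of *asajpeg* is /g/, which is a voiced consonant, so the suffix is -ede, giving *asajpegede*.
*ukmoh* — final sound /h/ (a voiceless consonant) → -ok → *ukmohok*.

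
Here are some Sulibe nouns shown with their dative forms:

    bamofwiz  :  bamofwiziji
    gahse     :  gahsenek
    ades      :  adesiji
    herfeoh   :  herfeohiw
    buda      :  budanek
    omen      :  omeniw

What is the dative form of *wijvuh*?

wijvuhiw

Looking at the final sound of each stem: -iji when the stem ends in a sibilant (*bamofwiz*, *ades*); -iw when the stem ends in a non-sibilant consonant (*herfeoh*, *omen*); -nek when the stem ends in a vowel (*gahse*, *buda*).
*wijvuh*: final sound = /h/, a non-sibilant consonant → -iw → *wijvuhiw*.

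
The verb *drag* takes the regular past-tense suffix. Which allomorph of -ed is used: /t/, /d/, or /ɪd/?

The stem *drag* ends in a voiced sound other than /d/.
The -ed suffix is realized as /ɪd/ after /t, d/; as /t/ after other voiceless consonants; and as /d/ after other voiced sounds.
So -ed on *drag* is pronounced /d/.

/d/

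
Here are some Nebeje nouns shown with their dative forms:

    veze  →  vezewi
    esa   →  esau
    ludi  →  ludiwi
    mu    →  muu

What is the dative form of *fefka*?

Looking at the last vowel of each stem: -wi when the last vowel of the stem is a front vowel (*veze*, *ludi*); -u when the last vowel of the stem is a back vowel (*esa*, *mu*).
*fefka*: last vowel = /a/, a back vowel → -u → *fefkau*.

fefkau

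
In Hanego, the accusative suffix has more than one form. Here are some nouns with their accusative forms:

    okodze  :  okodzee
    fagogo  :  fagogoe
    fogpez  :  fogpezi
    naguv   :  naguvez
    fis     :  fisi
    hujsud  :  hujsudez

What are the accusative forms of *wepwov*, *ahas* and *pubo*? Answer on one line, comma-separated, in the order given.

wepwovez, ahasi, puboe

The alternation tracks the final sound of the stem — -i when the stem ends in a sibilant (*fogpez*, *fis*); -ez when the stem ends in a non-sibilant consonant (*naguv*, *hujsud*); -e when the stem ends in a vowel (*okodze*, *fagogo*).
*wepwov*: final sound = /v/, a non-sibilant consonant → -ez → *wepwovez*.
The final sound of *ahas* is /s/, which is a sibilant, so the suffix is -i, giving *ahasi*.
*pubo*: final sound = /o/, a vowel → -e → *puboe*.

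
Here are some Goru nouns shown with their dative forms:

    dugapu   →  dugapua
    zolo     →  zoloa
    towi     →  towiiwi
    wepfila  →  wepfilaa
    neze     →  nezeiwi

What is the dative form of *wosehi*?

wosehiiwi

Looking at the last vowel of each stem: -iwi when the last vowel of the stem is a front vowel (*towi*, *neze*); -a when the last vowel of the stem is a back vowel (*dugapu*, *zolo*, *wepfila*).
Since the last vowel of *wosehi* is /i/ (a front vowel), it takes -iwi, giving *wosehiiwi*.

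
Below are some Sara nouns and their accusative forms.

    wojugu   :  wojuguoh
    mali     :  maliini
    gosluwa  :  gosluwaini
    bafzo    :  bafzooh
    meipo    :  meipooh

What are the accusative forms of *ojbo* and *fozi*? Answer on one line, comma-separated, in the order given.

ojbooh, foziini

The alternation tracks the last vowel of the stem — -oh when the last vowel of the stem is a rounded vowel (*wojugu*, *bafzo*, *meipo*); -ini when the last vowel of the stem is an unrounded vowel (*mali*, *gosluwa*).
The last vowel of *ojbo* is /o/, which is a rounded vowel, so the suffix is -oh, giving *ojbooh*.
Since the last vowel of *fozi* is /i/ (an unrounded vowel), it takes -ini, giving *foziini*.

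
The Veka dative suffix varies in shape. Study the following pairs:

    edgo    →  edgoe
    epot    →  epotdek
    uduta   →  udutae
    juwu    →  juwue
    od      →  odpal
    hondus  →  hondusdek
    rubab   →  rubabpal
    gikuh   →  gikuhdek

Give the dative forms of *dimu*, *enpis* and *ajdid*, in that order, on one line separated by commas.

dimue, enpisdek, ajdidpal

The alternation tracks the final sound of the stem — -dek when the stem ends in a voiceless consonant (*epot*, *hondus*, *gikuh*); -pal when the stem ends in a voiced consonant (*od*, *rubab*); -e when the stem ends in a vowel (*edgo*, *uduta*, *juwu*).
*dimu* — final sound /u/ (a vowel) → -e → *dimue*.
Since the final sound of *enpis* is /s/ (a voiceless consonant), it takes -dek, giving *enpisdek*.
*ajdid*: final sound = /d/, a voiced consonant → -pal → *ajdidpal*.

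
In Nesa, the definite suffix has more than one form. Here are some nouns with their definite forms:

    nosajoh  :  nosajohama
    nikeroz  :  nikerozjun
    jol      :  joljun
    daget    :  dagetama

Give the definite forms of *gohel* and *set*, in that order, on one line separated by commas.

goheljun, setama

The alternation tracks the final consonant of the stem — -ama when the stem ends in a voiceless consonant (*nosajoh*, *daget*); -jun when the stem ends in a voiced consonant (*nikeroz*, *jol*).
*gohel* — final consonant /l/ (voiced) → -jun → *goheljun*.
Since the final consonant of *set* is /t/ (voiceless), it takes -ama, giving *setama*.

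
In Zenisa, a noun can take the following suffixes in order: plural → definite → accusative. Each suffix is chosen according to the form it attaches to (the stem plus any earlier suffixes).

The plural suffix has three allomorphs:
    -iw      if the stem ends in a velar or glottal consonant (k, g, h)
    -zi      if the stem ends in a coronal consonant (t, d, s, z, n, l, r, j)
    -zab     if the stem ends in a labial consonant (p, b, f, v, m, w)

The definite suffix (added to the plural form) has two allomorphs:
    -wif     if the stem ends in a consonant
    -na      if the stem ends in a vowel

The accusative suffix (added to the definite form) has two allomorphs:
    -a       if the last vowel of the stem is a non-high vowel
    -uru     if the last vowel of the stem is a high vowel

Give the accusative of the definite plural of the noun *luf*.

lufzabwifuru

The final consonant of *luf* is /f/, which is labial, so the plural suffix is -zab, giving *lufzab*.
Since the final sound of the plural form *lufzab* is /b/ (a consonant), it takes -wif, giving *lufzabwif*.
The definite form *lufzabwif*: last vowel = /i/, a high vowel → -uru → *lufzabwifuru*.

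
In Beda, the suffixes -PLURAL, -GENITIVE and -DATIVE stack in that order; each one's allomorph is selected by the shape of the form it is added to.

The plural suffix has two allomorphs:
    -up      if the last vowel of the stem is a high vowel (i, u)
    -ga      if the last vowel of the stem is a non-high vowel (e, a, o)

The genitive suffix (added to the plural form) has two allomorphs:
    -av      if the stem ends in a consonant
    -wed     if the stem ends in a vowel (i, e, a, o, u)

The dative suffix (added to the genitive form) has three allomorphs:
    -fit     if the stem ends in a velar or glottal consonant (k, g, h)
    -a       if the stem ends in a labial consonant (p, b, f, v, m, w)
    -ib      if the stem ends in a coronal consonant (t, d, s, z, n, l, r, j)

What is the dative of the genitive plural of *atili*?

*atili* — last vowel /i/ (a high vowel) → -up → *atiliup*.
The final sound of the plural form *atiliup* is /p/, which is a consonant, so the genitive suffix is -av, giving *atiliupav*.
The genitive form *atiliupav* — final consonant /v/ (labial) → -a → *atiliupava*.

atiliupava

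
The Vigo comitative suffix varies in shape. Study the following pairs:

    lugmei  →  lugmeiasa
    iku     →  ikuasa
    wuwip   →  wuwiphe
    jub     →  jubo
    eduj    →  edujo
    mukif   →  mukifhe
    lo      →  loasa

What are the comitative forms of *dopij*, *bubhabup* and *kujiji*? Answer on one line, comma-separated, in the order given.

dopijo, bubhabuphe, kujijiasa

The suffix is conditioned by the final sound: -he when the stem ends in a voiceless consonant (*wuwip*, *mukif*); -o when the stem ends in a voiced consonant (*jub*, *eduj*); -asa when the stem ends in a vowel (*lugmei*, *iku*, *lo*).
The final sound of *dopij* is /j/, which is a voiced consonant, so the suffix is -o, giving *dopijo*.
Since the final sound of *bubhabup* is /p/ (a voiceless consonant), it takes -he, giving *bubhabuphe*.
The final sound of *kujiji* is /i/, which is a vowel, so the suffix is -asa, giving *kujijiasa*.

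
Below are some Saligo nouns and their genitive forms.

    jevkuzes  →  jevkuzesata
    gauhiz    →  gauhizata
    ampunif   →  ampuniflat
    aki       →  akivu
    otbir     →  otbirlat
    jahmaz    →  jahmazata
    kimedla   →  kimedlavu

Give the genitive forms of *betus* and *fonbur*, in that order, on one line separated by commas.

The suffix is conditioned by the final sound: -ata when the stem ends in a sibilant (*jevkuzes*, *gauhiz*, *jahmaz*); -lat when the stem ends in a non-sibilant consonant (*ampunif*, *otbir*); -vu when the stem ends in a vowel (*aki*, *kimedla*).
Since the final sound of *betus* is /s/ (a sibilant), it takes -ata, giving *betusata*.
*fonbur*: final sound = /r/, a non-sibilant consonant → -lat → *fonburlat*.

betusata, fonburlat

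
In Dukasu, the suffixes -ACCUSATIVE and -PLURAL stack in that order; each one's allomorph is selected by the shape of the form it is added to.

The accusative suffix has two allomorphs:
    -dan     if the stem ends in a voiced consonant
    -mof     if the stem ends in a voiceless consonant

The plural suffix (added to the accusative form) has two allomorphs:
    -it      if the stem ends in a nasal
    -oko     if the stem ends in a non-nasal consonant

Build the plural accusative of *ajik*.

ajikmofoko

The final consonant of *ajik* is /k/, which is voiceless, so the accusative suffix is -mof, giving *ajikmof*.
The accusative form *ajikmof*: final consonant = /f/, non-nasal → -oko → *ajikmofoko*.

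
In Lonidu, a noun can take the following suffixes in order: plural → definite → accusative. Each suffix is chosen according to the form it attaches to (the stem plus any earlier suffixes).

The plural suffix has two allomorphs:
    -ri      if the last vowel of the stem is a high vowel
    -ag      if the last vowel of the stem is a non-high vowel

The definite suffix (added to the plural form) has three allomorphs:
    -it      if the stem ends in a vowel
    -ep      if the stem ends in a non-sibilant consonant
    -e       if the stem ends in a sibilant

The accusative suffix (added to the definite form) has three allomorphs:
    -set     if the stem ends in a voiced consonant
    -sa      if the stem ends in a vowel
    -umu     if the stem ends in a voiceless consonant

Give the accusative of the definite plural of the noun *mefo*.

*mefo*: last vowel = /o/, a non-high vowel → -ag → *mefoag*.
The plural form *mefoag*: final sound = /g/, a non-sibilant consonant → -ep → *mefoagep*.
The final sound of the definite form *mefoagep* is /p/, which is a voiceless consonant, so the accusative suffix is -umu, giving *mefoagepumu*.

mefoagepumu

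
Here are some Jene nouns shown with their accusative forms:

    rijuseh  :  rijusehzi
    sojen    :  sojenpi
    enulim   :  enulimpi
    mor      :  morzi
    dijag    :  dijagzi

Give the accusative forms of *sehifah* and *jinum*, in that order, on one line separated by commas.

The suffix is conditioned by the final consonant: -pi when the stem ends in a nasal (*sojen*, *enulim*); -zi when the stem ends in a non-nasal consonant (*rijuseh*, *mor*, *dijag*).
*sehifah*: final consonant = /h/, non-nasal → -zi → *sehifahzi*.
Since the final consonant of *jinum* is /m/ (a nasal), it takes -pi, giving *jinumpi*.

sehifahzi, jinumpi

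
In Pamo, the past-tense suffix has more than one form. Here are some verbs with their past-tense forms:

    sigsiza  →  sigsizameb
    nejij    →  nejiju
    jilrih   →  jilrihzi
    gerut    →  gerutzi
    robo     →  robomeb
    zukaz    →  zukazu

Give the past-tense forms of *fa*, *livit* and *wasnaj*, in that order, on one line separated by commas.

The suffix is conditioned by the final sound: -zi when the stem ends in a voiceless consonant (*jilrih*, *gerut*); -u when the stem ends in a voiced consonant (*nejij*, *zukaz*); -meb when the stem ends in a vowel (*sigsiza*, *robo*).
Since the final sound of *fa* is /a/ (a vowel), it takes -meb, giving *fameb*.
*livit* — final sound /t/ (a voiceless consonant) → -zi → *livitzi*.
*wasnaj*: final sound = /j/, a voiced consonant → -u → *wasnaju*.

fameb, livitzi, wasnaju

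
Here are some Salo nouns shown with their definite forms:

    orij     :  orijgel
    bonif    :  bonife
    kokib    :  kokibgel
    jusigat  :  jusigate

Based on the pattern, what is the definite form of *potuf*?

The alternation tracks the final consonant of the stem — -e when the stem ends in a voiceless consonant (*bonif*, *jusigat*); -gel when the stem ends in a voiced consonant (*orij*, *kokib*).
The final consonant of *potuf* is /f/, which is voiceless, so the suffix is -e, giving *potufe*.

potufe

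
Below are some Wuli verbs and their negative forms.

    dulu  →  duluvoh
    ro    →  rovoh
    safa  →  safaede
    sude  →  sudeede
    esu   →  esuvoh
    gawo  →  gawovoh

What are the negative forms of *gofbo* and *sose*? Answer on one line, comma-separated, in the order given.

The pattern is rounding harmony: -voh when the last vowel of the stem is a rounded vowel (*dulu*, *ro*, *esu*, *gawo*); -ede when the last vowel of the stem is an unrounded vowel (*safa*, *sude*).
*gofbo*: last vowel = /o/, a rounded vowel → -voh → *gofbovoh*.
*sose*: last vowel = /e/, an unrounded vowel → -ede → *soseede*.

gofbovoh, soseede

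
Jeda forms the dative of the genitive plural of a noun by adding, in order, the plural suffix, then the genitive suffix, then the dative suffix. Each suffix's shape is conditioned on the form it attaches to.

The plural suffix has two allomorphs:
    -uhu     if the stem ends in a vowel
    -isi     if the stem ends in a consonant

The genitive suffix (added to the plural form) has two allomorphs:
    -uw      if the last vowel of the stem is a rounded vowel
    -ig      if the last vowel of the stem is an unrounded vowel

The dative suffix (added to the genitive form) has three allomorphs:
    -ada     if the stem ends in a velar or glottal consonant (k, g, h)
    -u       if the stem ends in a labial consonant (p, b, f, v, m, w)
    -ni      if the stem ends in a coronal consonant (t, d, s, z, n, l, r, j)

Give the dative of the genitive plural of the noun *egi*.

egiuhuuwu

*egi*: final sound = /i/, a vowel → -uhu → *egiuhu*.
Since the last vowel of the plural form *egiuhu* is /u/ (a rounded vowel), it takes -uw, giving *egiuhuuw*.
The genitive form *egiuhuuw*: final consonant = /w/, labial → -u → *egiuhuuwu*.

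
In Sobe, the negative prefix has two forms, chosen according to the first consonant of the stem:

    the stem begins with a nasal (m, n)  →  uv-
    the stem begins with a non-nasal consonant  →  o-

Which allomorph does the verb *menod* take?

Since the first consonant of *menod* is /m/ (a nasal), it takes uv-.

uv-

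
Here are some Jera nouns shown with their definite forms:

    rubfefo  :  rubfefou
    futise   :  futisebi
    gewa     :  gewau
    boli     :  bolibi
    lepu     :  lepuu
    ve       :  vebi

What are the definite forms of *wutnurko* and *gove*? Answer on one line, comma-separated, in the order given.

The suffix is conditioned by the last vowel: -bi when the last vowel of the stem is a front vowel (*futise*, *boli*, *ve*); -u when the last vowel of the stem is a back vowel (*rubfefo*, *gewa*, *lepu*).
The last vowel of *wutnurko* is /o/, which is a back vowel, so the suffix is -u, giving *wutnurkou*.
Since the last vowel of *gove* is /e/ (a front vowel), it takes -bi, giving *govebi*.

wutnurkou, govebi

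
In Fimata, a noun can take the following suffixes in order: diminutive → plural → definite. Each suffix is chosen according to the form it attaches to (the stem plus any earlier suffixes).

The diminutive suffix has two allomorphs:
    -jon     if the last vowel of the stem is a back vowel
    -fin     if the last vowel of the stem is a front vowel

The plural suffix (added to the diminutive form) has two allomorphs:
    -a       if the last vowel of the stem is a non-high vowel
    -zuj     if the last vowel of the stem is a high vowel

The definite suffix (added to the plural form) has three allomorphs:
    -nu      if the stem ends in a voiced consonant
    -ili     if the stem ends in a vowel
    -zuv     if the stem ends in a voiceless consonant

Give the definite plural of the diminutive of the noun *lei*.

Since the last vowel of *lei* is /i/ (a front vowel), it takes -fin, giving *leifin*.
The diminutive form *leifin* — last vowel /i/ (a high vowel) → -zuj → *leifinzuj*.
The plural form *leifinzuj*: final sound = /j/, a voiced consonant → -nu → *leifinzujnu*.

leifinzujnu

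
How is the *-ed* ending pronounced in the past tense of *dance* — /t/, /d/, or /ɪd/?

The stem *dance* ends in a voiceless consonant other than /t/.
The -ed suffix is realized as /ɪd/ after /t, d/; as /t/ after other voiceless consonants; and as /d/ after other voiced sounds.
So -ed on *dance* is pronounced /t/.

/t/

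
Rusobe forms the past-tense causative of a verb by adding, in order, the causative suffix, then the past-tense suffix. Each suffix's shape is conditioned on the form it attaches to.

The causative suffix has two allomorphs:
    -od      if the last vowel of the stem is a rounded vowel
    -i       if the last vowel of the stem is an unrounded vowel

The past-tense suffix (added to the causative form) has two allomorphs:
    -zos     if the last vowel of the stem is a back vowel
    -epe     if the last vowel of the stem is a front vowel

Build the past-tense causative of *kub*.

*kub*: last vowel = /u/, a rounded vowel → -od → *kubod*.
The causative form *kubod*: last vowel = /o/, a back vowel → -zos → *kubodzos*.

kubodzos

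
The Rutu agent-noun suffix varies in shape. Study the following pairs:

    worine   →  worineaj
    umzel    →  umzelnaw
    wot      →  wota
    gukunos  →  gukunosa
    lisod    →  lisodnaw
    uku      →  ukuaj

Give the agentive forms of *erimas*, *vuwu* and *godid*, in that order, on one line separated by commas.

The alternation tracks the final sound of the stem — -a when the stem ends in a voiceless consonant (*wot*, *gukunos*); -naw when the stem ends in a voiced consonant (*umzel*, *lisod*); -aj when the stem ends in a vowel (*worine*, *uku*).
*erimas*: final sound = /s/, a voiceless consonant → -a → *erimasa*.
*vuwu* — final sound /u/ (a vowel) → -aj → *vuwuaj*.
*godid* — final sound /d/ (a voiced consonant) → -naw → *godidnaw*.

erimasa, vuwuaj, godidnaw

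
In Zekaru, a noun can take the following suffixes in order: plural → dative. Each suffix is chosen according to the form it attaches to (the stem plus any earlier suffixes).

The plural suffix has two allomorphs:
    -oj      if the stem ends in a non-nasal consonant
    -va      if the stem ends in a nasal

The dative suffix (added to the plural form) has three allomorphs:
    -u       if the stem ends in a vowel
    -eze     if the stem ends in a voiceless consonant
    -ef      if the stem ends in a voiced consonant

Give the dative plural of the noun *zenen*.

zenenvau

Since the final consonant of *zenen* is /n/ (a nasal), it takes -va, giving *zenenva*.
The plural form *zenenva*: final sound = /a/, a vowel → -u → *zenenvau*.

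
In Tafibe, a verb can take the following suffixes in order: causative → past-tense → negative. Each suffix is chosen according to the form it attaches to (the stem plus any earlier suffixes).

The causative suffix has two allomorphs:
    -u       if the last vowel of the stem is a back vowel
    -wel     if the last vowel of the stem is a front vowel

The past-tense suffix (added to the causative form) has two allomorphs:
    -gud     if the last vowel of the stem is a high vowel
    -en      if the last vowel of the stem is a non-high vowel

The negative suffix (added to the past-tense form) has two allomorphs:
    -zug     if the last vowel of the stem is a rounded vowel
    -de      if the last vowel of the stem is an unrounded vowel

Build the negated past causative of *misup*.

misupugudzug

*misup* — last vowel /u/ (a back vowel) → -u → *misupu*.
The causative form *misupu* — last vowel /u/ (a high vowel) → -gud → *misupugud*.
The past-tense form *misupugud* — last vowel /u/ (a rounded vowel) → -zug → *misupugudzug*.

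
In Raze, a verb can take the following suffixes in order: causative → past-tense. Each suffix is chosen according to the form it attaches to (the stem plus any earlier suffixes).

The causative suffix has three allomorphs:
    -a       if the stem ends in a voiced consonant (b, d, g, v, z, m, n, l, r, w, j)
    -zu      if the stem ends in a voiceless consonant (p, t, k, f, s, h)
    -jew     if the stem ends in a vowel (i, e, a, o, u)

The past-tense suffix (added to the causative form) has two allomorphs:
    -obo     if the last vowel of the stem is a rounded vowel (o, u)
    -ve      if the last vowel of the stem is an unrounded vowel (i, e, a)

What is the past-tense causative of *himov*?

himovave

*himov* — final sound /v/ (a voiced consonant) → -a → *himova*.
The last vowel of the causative form *himova* is /a/, which is an unrounded vowel, so the past-tense suffix is -ve, giving *himovave*.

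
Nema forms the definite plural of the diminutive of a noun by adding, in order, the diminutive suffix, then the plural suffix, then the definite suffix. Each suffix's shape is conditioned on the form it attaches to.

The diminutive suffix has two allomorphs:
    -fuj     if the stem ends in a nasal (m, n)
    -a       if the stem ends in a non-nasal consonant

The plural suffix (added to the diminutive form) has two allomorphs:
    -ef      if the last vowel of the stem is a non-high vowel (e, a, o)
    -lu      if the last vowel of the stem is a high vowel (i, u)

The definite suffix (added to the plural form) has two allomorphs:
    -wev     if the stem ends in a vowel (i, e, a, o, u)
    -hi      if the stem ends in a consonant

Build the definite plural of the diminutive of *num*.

Since the final consonant of *num* is /m/ (a nasal), it takes -fuj, giving *numfuj*.
The last vowel of the diminutive form *numfuj* is /u/, which is a high vowel, so the plural suffix is -lu, giving *numfujlu*.
The plural form *numfujlu*: final sound = /u/, a vowel → -wev → *numfujluwev*.

numfujluwev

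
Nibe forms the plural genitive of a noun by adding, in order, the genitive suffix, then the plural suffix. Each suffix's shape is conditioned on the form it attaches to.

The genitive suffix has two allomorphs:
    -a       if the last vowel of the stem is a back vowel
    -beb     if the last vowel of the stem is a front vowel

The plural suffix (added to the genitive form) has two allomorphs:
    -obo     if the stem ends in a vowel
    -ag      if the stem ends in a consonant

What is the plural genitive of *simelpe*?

*simelpe* — last vowel /e/ (a front vowel) → -beb → *simelpebeb*.
The genitive form *simelpebeb*: final sound = /b/, a consonant → -ag → *simelpebebag*.

simelpebebag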